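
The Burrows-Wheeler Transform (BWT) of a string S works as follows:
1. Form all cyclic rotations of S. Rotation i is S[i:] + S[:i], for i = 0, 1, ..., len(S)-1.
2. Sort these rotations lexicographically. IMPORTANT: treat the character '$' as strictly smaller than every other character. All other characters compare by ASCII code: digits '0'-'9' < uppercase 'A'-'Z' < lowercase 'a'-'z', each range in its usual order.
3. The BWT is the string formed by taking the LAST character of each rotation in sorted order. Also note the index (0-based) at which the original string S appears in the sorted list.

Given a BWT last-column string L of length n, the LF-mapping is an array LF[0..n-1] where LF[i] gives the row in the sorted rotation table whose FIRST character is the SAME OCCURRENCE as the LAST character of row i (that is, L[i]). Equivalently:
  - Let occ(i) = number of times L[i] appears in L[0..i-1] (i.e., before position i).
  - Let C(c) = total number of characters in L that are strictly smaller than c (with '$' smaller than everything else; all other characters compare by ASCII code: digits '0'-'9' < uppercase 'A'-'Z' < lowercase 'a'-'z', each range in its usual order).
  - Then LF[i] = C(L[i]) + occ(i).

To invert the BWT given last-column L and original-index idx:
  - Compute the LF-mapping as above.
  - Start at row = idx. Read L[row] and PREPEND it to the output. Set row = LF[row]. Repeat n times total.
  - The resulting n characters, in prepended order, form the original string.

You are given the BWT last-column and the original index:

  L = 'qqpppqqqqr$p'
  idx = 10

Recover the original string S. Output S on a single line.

Answer: qqqpppprqqq$

Derivation:
LF mapping: 5 6 1 2 3 7 8 9 10 11 0 4
Walk LF starting at row 10, prepending L[row]:
  step 1: row=10, L[10]='$', prepend. Next row=LF[10]=0
  step 2: row=0, L[0]='q', prepend. Next row=LF[0]=5
  step 3: row=5, L[5]='q', prepend. Next row=LF[5]=7
  step 4: row=7, L[7]='q', prepend. Next row=LF[7]=9
  step 5: row=9, L[9]='r', prepend. Next row=LF[9]=11
  step 6: row=11, L[11]='p', prepend. Next row=LF[11]=4
  step 7: row=4, L[4]='p', prepend. Next row=LF[4]=3
  step 8: row=3, L[3]='p', prepend. Next row=LF[3]=2
  step 9: row=2, L[2]='p', prepend. Next row=LF[2]=1
  step 10: row=1, L[1]='q', prepend. Next row=LF[1]=6
  step 11: row=6, L[6]='q', prepend. Next row=LF[6]=8
  step 12: row=8, L[8]='q', prepend. Next row=LF[8]=10
Reversed output: qqqpppprqqq$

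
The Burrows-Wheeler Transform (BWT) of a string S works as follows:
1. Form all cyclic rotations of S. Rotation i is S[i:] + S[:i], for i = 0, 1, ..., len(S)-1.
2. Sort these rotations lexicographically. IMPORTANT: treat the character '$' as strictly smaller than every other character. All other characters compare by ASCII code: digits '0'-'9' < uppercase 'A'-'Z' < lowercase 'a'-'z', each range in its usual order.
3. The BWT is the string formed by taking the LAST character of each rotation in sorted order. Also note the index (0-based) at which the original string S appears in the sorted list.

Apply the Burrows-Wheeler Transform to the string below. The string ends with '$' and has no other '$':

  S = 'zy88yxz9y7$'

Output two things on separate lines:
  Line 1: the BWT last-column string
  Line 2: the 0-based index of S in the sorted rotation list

All 11 rotations (rotation i = S[i:]+S[:i]):
  rot[0] = zy88yxz9y7$
  rot[1] = y88yxz9y7$z
  rot[2] = 88yxz9y7$zy
  rot[3] = 8yxz9y7$zy8
  rot[4] = yxz9y7$zy88
  rot[5] = xz9y7$zy88y
  rot[6] = z9y7$zy88yx
  rot[7] = 9y7$zy88yxz
  rot[8] = y7$zy88yxz9
  rot[9] = 7$zy88yxz9y
  rot[10] = $zy88yxz9y7
Sorted (with $ < everything):
  sorted[0] = $zy88yxz9y7  (last char: '7')
  sorted[1] = 7$zy88yxz9y  (last char: 'y')
  sorted[2] = 88yxz9y7$zy  (last char: 'y')
  sorted[3] = 8yxz9y7$zy8  (last char: '8')
  sorted[4] = 9y7$zy88yxz  (last char: 'z')
  sorted[5] = xz9y7$zy88y  (last char: 'y')
  sorted[6] = y7$zy88yxz9  (last char: '9')
  sorted[7] = y88yxz9y7$z  (last char: 'z')
  sorted[8] = yxz9y7$zy88  (last char: '8')
  sorted[9] = z9y7$zy88yx  (last char: 'x')
  sorted[10] = zy88yxz9y7$  (last char: '$')
Last column: 7yy8zy9z8x$
Original string S is at sorted index 10

Answer: 7yy8zy9z8x$
10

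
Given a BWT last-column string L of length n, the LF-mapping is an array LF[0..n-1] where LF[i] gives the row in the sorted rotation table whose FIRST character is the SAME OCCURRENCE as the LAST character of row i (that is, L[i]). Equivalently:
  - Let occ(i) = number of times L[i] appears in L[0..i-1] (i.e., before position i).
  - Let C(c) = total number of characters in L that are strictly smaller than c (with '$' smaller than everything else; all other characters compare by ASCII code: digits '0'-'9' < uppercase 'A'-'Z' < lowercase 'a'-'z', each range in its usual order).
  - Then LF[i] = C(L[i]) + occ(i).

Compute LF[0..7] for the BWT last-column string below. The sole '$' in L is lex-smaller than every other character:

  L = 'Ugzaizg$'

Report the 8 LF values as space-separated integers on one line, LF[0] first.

Char counts: '$':1, 'U':1, 'a':1, 'g':2, 'i':1, 'z':2
C (first-col start): C('$')=0, C('U')=1, C('a')=2, C('g')=3, C('i')=5, C('z')=6
L[0]='U': occ=0, LF[0]=C('U')+0=1+0=1
L[1]='g': occ=0, LF[1]=C('g')+0=3+0=3
L[2]='z': occ=0, LF[2]=C('z')+0=6+0=6
L[3]='a': occ=0, LF[3]=C('a')+0=2+0=2
L[4]='i': occ=0, LF[4]=C('i')+0=5+0=5
L[5]='z': occ=1, LF[5]=C('z')+1=6+1=7
L[6]='g': occ=1, LF[6]=C('g')+1=3+1=4
L[7]='$': occ=0, LF[7]=C('$')+0=0+0=0

Answer: 1 3 6 2 5 7 4 0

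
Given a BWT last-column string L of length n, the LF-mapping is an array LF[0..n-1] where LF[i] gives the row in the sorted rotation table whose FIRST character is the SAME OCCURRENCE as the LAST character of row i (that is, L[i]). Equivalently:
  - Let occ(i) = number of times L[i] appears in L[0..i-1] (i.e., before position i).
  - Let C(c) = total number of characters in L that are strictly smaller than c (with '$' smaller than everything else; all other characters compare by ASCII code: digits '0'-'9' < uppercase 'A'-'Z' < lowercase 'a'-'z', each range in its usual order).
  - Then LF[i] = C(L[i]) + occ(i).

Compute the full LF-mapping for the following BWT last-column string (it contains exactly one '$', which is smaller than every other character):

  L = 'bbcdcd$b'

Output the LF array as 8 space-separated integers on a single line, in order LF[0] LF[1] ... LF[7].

Char counts: '$':1, 'b':3, 'c':2, 'd':2
C (first-col start): C('$')=0, C('b')=1, C('c')=4, C('d')=6
L[0]='b': occ=0, LF[0]=C('b')+0=1+0=1
L[1]='b': occ=1, LF[1]=C('b')+1=1+1=2
L[2]='c': occ=0, LF[2]=C('c')+0=4+0=4
L[3]='d': occ=0, LF[3]=C('d')+0=6+0=6
L[4]='c': occ=1, LF[4]=C('c')+1=4+1=5
L[5]='d': occ=1, LF[5]=C('d')+1=6+1=7
L[6]='$': occ=0, LF[6]=C('$')+0=0+0=0
L[7]='b': occ=2, LF[7]=C('b')+2=1+2=3

Answer: 1 2 4 6 5 7 0 3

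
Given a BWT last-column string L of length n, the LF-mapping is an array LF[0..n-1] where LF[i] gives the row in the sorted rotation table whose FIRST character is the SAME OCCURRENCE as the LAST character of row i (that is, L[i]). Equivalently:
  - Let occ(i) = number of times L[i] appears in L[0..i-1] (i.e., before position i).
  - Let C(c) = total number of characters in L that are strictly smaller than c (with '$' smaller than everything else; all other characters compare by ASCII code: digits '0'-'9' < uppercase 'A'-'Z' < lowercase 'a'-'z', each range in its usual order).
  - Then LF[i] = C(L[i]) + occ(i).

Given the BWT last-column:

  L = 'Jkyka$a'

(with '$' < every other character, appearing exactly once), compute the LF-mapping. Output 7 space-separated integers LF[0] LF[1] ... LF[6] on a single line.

Answer: 1 4 6 5 2 0 3

Derivation:
Char counts: '$':1, 'J':1, 'a':2, 'k':2, 'y':1
C (first-col start): C('$')=0, C('J')=1, C('a')=2, C('k')=4, C('y')=6
L[0]='J': occ=0, LF[0]=C('J')+0=1+0=1
L[1]='k': occ=0, LF[1]=C('k')+0=4+0=4
L[2]='y': occ=0, LF[2]=C('y')+0=6+0=6
L[3]='k': occ=1, LF[3]=C('k')+1=4+1=5
L[4]='a': occ=0, LF[4]=C('a')+0=2+0=2
L[5]='$': occ=0, LF[5]=C('$')+0=0+0=0
L[6]='a': occ=1, LF[6]=C('a')+1=2+1=3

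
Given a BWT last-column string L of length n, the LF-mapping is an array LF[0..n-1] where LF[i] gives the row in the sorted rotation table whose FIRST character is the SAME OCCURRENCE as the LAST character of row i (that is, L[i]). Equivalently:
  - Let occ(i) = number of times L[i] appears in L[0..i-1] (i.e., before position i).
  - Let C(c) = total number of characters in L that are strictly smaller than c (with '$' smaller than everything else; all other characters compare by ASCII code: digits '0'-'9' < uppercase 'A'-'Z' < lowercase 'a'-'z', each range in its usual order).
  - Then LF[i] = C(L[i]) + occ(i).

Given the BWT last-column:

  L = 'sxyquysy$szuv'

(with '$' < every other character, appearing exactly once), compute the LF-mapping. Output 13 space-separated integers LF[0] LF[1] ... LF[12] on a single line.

Char counts: '$':1, 'q':1, 's':3, 'u':2, 'v':1, 'x':1, 'y':3, 'z':1
C (first-col start): C('$')=0, C('q')=1, C('s')=2, C('u')=5, C('v')=7, C('x')=8, C('y')=9, C('z')=12
L[0]='s': occ=0, LF[0]=C('s')+0=2+0=2
L[1]='x': occ=0, LF[1]=C('x')+0=8+0=8
L[2]='y': occ=0, LF[2]=C('y')+0=9+0=9
L[3]='q': occ=0, LF[3]=C('q')+0=1+0=1
L[4]='u': occ=0, LF[4]=C('u')+0=5+0=5
L[5]='y': occ=1, LF[5]=C('y')+1=9+1=10
L[6]='s': occ=1, LF[6]=C('s')+1=2+1=3
L[7]='y': occ=2, LF[7]=C('y')+2=9+2=11
L[8]='$': occ=0, LF[8]=C('$')+0=0+0=0
L[9]='s': occ=2, LF[9]=C('s')+2=2+2=4
L[10]='z': occ=0, LF[10]=C('z')+0=12+0=12
L[11]='u': occ=1, LF[11]=C('u')+1=5+1=6
L[12]='v': occ=0, LF[12]=C('v')+0=7+0=7

Answer: 2 8 9 1 5 10 3 11 0 4 12 6 7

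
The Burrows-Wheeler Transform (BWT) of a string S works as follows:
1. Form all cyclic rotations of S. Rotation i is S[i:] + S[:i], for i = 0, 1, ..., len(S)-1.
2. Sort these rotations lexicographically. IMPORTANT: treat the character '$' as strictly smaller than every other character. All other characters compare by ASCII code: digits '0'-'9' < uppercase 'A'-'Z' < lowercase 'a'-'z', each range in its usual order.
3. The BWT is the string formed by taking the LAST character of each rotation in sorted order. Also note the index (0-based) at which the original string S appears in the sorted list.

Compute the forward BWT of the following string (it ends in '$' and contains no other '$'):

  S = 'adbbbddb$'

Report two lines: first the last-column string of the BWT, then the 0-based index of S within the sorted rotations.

All 9 rotations (rotation i = S[i:]+S[:i]):
  rot[0] = adbbbddb$
  rot[1] = dbbbddb$a
  rot[2] = bbbddb$ad
  rot[3] = bbddb$adb
  rot[4] = bddb$adbb
  rot[5] = ddb$adbbb
  rot[6] = db$adbbbd
  rot[7] = b$adbbbdd
  rot[8] = $adbbbddb
Sorted (with $ < everything):
  sorted[0] = $adbbbddb  (last char: 'b')
  sorted[1] = adbbbddb$  (last char: '$')
  sorted[2] = b$adbbbdd  (last char: 'd')
  sorted[3] = bbbddb$ad  (last char: 'd')
  sorted[4] = bbddb$adb  (last char: 'b')
  sorted[5] = bddb$adbb  (last char: 'b')
  sorted[6] = db$adbbbd  (last char: 'd')
  sorted[7] = dbbbddb$a  (last char: 'a')
  sorted[8] = ddb$adbbb  (last char: 'b')
Last column: b$ddbbdab
Original string S is at sorted index 1

Answer: b$ddbbdab
1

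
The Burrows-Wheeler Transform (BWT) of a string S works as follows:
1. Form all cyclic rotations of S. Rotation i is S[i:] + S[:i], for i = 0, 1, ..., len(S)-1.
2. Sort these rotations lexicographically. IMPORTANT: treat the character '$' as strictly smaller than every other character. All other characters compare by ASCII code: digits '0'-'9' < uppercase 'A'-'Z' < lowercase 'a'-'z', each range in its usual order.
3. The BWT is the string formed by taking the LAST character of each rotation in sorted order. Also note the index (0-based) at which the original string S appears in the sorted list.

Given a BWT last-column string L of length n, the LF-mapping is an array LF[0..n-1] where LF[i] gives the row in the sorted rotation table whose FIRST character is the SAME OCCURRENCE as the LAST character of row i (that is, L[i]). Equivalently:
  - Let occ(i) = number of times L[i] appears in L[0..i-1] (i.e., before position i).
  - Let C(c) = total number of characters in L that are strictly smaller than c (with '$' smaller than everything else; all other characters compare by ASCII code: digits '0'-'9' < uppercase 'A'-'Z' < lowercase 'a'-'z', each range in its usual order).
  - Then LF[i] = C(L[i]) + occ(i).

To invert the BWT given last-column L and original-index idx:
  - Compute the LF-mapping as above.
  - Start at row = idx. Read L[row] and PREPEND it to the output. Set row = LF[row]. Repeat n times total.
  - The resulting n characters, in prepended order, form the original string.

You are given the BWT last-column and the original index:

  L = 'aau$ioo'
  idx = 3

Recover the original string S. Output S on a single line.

Answer: ioouaa$

Derivation:
LF mapping: 1 2 6 0 3 4 5
Walk LF starting at row 3, prepending L[row]:
  step 1: row=3, L[3]='$', prepend. Next row=LF[3]=0
  step 2: row=0, L[0]='a', prepend. Next row=LF[0]=1
  step 3: row=1, L[1]='a', prepend. Next row=LF[1]=2
  step 4: row=2, L[2]='u', prepend. Next row=LF[2]=6
  step 5: row=6, L[6]='o', prepend. Next row=LF[6]=5
  step 6: row=5, L[5]='o', prepend. Next row=LF[5]=4
  step 7: row=4, L[4]='i', prepend. Next row=LF[4]=3
Reversed output: ioouaa$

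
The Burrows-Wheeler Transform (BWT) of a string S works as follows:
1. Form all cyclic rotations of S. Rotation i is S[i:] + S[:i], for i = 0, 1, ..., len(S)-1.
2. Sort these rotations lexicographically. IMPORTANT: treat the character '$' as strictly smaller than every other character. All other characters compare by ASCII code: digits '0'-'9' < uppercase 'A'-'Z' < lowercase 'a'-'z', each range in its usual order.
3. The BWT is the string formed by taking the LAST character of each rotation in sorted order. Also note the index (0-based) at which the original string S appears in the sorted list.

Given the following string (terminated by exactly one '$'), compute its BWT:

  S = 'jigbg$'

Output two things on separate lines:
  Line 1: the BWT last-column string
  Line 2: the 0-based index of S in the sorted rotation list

Answer: ggbij$
5

Derivation:
All 6 rotations (rotation i = S[i:]+S[:i]):
  rot[0] = jigbg$
  rot[1] = igbg$j
  rot[2] = gbg$ji
  rot[3] = bg$jig
  rot[4] = g$jigb
  rot[5] = $jigbg
Sorted (with $ < everything):
  sorted[0] = $jigbg  (last char: 'g')
  sorted[1] = bg$jig  (last char: 'g')
  sorted[2] = g$jigb  (last char: 'b')
  sorted[3] = gbg$ji  (last char: 'i')
  sorted[4] = igbg$j  (last char: 'j')
  sorted[5] = jigbg$  (last char: '$')
Last column: ggbij$
Original string S is at sorted index 5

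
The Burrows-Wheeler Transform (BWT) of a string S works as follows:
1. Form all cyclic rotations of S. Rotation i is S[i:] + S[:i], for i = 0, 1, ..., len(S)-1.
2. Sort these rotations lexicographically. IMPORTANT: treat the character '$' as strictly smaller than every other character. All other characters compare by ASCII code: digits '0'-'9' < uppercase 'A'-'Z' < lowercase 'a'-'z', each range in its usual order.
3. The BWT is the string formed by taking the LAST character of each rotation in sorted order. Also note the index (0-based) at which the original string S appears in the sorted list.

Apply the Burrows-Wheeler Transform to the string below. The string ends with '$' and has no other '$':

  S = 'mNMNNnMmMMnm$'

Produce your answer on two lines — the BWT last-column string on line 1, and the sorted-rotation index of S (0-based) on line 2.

Answer: mmNnMmMNnM$NM
10

Derivation:
All 13 rotations (rotation i = S[i:]+S[:i]):
  rot[0] = mNMNNnMmMMnm$
  rot[1] = NMNNnMmMMnm$m
  rot[2] = MNNnMmMMnm$mN
  rot[3] = NNnMmMMnm$mNM
  rot[4] = NnMmMMnm$mNMN
  rot[5] = nMmMMnm$mNMNN
  rot[6] = MmMMnm$mNMNNn
  rot[7] = mMMnm$mNMNNnM
  rot[8] = MMnm$mNMNNnMm
  rot[9] = Mnm$mNMNNnMmM
  rot[10] = nm$mNMNNnMmMM
  rot[11] = m$mNMNNnMmMMn
  rot[12] = $mNMNNnMmMMnm
Sorted (with $ < everything):
  sorted[0] = $mNMNNnMmMMnm  (last char: 'm')
  sorted[1] = MMnm$mNMNNnMm  (last char: 'm')
  sorted[2] = MNNnMmMMnm$mN  (last char: 'N')
  sorted[3] = MmMMnm$mNMNNn  (last char: 'n')
  sorted[4] = Mnm$mNMNNnMmM  (last char: 'M')
  sorted[5] = NMNNnMmMMnm$m  (last char: 'm')
  sorted[6] = NNnMmMMnm$mNM  (last char: 'M')
  sorted[7] = NnMmMMnm$mNMN  (last char: 'N')
  sorted[8] = m$mNMNNnMmMMn  (last char: 'n')
  sorted[9] = mMMnm$mNMNNnM  (last char: 'M')
  sorted[10] = mNMNNnMmMMnm$  (last char: '$')
  sorted[11] = nMmMMnm$mNMNN  (last char: 'N')
  sorted[12] = nm$mNMNNnMmMM  (last char: 'M')
Last column: mmNnMmMNnM$NM
Original string S is at sorted index 10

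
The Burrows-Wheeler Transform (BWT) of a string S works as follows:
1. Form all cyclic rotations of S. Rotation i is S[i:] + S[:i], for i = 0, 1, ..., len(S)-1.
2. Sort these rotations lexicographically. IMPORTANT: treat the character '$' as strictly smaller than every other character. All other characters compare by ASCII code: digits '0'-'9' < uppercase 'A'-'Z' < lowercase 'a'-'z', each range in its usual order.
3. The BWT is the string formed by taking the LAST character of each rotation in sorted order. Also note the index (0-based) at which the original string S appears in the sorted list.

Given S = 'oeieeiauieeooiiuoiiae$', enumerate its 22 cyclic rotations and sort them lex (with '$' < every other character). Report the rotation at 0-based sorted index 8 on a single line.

Answer: eooiiuoiiae$oeieeiauie

Derivation:
All 22 rotations (rotation i = S[i:]+S[:i]):
  rot[0] = oeieeiauieeooiiuoiiae$
  rot[1] = eieeiauieeooiiuoiiae$o
  rot[2] = ieeiauieeooiiuoiiae$oe
  rot[3] = eeiauieeooiiuoiiae$oei
  rot[4] = eiauieeooiiuoiiae$oeie
  rot[5] = iauieeooiiuoiiae$oeiee
  rot[6] = auieeooiiuoiiae$oeieei
  rot[7] = uieeooiiuoiiae$oeieeia
  rot[8] = ieeooiiuoiiae$oeieeiau
  rot[9] = eeooiiuoiiae$oeieeiaui
  rot[10] = eooiiuoiiae$oeieeiauie
  rot[11] = ooiiuoiiae$oeieeiauiee
  rot[12] = oiiuoiiae$oeieeiauieeo
  rot[13] = iiuoiiae$oeieeiauieeoo
  rot[14] = iuoiiae$oeieeiauieeooi
  rot[15] = uoiiae$oeieeiauieeooii
  rot[16] = oiiae$oeieeiauieeooiiu
  rot[17] = iiae$oeieeiauieeooiiuo
  rot[18] = iae$oeieeiauieeooiiuoi
  rot[19] = ae$oeieeiauieeooiiuoii
  rot[20] = e$oeieeiauieeooiiuoiia
  rot[21] = $oeieeiauieeooiiuoiiae
Sorted (with $ < everything):
  sorted[0] = $oeieeiauieeooiiuoiiae
  sorted[1] = ae$oeieeiauieeooiiuoii
  sorted[2] = auieeooiiuoiiae$oeieei
  sorted[3] = e$oeieeiauieeooiiuoiia
  sorted[4] = eeiauieeooiiuoiiae$oei
  sorted[5] = eeooiiuoiiae$oeieeiaui
  sorted[6] = eiauieeooiiuoiiae$oeie
  sorted[7] = eieeiauieeooiiuoiiae$o
  sorted[8] = eooiiuoiiae$oeieeiauie
  sorted[9] = iae$oeieeiauieeooiiuoi
  sorted[10] = iauieeooiiuoiiae$oeiee
  sorted[11] = ieeiauieeooiiuoiiae$oe
  sorted[12] = ieeooiiuoiiae$oeieeiau
  sorted[13] = iiae$oeieeiauieeooiiuo
  sorted[14] = iiuoiiae$oeieeiauieeoo
  sorted[15] = iuoiiae$oeieeiauieeooi
  sorted[16] = oeieeiauieeooiiuoiiae$
  sorted[17] = oiiae$oeieeiauieeooiiu
  sorted[18] = oiiuoiiae$oeieeiauieeo
  sorted[19] = ooiiuoiiae$oeieeiauiee
  sorted[20] = uieeooiiuoiiae$oeieeia
  sorted[21] = uoiiae$oeieeiauieeooii
sorted[8] = eooiiuoiiae$oeieeiauie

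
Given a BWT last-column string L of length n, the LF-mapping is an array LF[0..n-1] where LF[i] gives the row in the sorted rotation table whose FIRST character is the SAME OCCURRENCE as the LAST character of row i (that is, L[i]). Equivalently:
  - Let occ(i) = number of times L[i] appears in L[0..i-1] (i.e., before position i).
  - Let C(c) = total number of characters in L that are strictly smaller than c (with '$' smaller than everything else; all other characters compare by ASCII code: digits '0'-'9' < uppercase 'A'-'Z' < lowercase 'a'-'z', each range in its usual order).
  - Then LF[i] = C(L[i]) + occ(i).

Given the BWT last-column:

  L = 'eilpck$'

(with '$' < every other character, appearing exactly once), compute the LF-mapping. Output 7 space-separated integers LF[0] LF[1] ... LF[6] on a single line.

Char counts: '$':1, 'c':1, 'e':1, 'i':1, 'k':1, 'l':1, 'p':1
C (first-col start): C('$')=0, C('c')=1, C('e')=2, C('i')=3, C('k')=4, C('l')=5, C('p')=6
L[0]='e': occ=0, LF[0]=C('e')+0=2+0=2
L[1]='i': occ=0, LF[1]=C('i')+0=3+0=3
L[2]='l': occ=0, LF[2]=C('l')+0=5+0=5
L[3]='p': occ=0, LF[3]=C('p')+0=6+0=6
L[4]='c': occ=0, LF[4]=C('c')+0=1+0=1
L[5]='k': occ=0, LF[5]=C('k')+0=4+0=4
L[6]='$': occ=0, LF[6]=C('$')+0=0+0=0

Answer: 2 3 5 6 1 4 0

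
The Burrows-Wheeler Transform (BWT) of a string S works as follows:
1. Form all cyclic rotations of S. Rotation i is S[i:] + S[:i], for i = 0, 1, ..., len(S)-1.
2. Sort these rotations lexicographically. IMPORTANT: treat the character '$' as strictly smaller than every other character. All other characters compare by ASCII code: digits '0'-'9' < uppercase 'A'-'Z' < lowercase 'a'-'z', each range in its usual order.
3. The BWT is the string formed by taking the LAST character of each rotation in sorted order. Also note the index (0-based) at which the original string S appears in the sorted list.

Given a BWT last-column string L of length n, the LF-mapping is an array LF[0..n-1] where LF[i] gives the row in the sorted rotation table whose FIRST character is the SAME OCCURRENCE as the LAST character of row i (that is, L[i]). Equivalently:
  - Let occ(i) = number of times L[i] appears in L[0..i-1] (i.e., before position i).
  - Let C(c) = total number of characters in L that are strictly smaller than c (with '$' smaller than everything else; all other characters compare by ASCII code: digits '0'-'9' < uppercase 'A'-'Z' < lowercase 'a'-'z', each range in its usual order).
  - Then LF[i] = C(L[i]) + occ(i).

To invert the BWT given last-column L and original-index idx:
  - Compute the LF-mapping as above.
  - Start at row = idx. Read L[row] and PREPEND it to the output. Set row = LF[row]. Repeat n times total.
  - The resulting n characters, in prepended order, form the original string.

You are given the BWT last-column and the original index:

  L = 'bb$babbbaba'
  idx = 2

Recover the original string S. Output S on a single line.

Answer: abbabbbbab$

Derivation:
LF mapping: 4 5 0 6 1 7 8 9 2 10 3
Walk LF starting at row 2, prepending L[row]:
  step 1: row=2, L[2]='$', prepend. Next row=LF[2]=0
  step 2: row=0, L[0]='b', prepend. Next row=LF[0]=4
  step 3: row=4, L[4]='a', prepend. Next row=LF[4]=1
  step 4: row=1, L[1]='b', prepend. Next row=LF[1]=5
  step 5: row=5, L[5]='b', prepend. Next row=LF[5]=7
  step 6: row=7, L[7]='b', prepend. Next row=LF[7]=9
  step 7: row=9, L[9]='b', prepend. Next row=LF[9]=10
  step 8: row=10, L[10]='a', prepend. Next row=LF[10]=3
  step 9: row=3, L[3]='b', prepend. Next row=LF[3]=6
  step 10: row=6, L[6]='b', prepend. Next row=LF[6]=8
  step 11: row=8, L[8]='a', prepend. Next row=LF[8]=2
Reversed output: abbabbbbab$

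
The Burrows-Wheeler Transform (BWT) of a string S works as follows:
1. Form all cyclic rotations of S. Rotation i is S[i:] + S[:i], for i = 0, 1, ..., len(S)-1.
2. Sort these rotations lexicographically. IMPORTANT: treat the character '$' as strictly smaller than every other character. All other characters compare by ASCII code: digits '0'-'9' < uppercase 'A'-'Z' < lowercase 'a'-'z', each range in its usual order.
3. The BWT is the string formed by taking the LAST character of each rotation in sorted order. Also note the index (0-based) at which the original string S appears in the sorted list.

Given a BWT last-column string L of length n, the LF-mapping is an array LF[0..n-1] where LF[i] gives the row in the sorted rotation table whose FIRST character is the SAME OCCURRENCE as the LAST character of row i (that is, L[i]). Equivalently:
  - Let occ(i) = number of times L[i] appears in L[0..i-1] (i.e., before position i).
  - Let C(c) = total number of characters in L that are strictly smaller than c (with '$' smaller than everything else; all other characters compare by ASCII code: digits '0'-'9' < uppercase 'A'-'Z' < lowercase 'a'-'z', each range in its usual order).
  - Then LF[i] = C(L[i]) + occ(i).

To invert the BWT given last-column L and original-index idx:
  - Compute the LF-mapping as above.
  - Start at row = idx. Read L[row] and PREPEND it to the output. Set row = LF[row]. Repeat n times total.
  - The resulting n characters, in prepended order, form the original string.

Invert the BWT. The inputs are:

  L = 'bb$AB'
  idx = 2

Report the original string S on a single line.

LF mapping: 3 4 0 1 2
Walk LF starting at row 2, prepending L[row]:
  step 1: row=2, L[2]='$', prepend. Next row=LF[2]=0
  step 2: row=0, L[0]='b', prepend. Next row=LF[0]=3
  step 3: row=3, L[3]='A', prepend. Next row=LF[3]=1
  step 4: row=1, L[1]='b', prepend. Next row=LF[1]=4
  step 5: row=4, L[4]='B', prepend. Next row=LF[4]=2
Reversed output: BbAb$

Answer: BbAb$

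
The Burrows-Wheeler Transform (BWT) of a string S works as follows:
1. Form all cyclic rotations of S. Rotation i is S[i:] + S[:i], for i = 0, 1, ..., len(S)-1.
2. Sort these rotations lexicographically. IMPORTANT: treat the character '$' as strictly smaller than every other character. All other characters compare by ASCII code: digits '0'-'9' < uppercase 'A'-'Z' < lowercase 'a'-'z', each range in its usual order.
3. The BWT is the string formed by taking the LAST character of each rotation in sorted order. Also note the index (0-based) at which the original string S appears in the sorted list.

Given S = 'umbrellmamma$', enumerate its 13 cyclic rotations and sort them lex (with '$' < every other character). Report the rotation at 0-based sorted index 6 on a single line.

All 13 rotations (rotation i = S[i:]+S[:i]):
  rot[0] = umbrellmamma$
  rot[1] = mbrellmamma$u
  rot[2] = brellmamma$um
  rot[3] = rellmamma$umb
  rot[4] = ellmamma$umbr
  rot[5] = llmamma$umbre
  rot[6] = lmamma$umbrel
  rot[7] = mamma$umbrell
  rot[8] = amma$umbrellm
  rot[9] = mma$umbrellma
  rot[10] = ma$umbrellmam
  rot[11] = a$umbrellmamm
  rot[12] = $umbrellmamma
Sorted (with $ < everything):
  sorted[0] = $umbrellmamma
  sorted[1] = a$umbrellmamm
  sorted[2] = amma$umbrellm
  sorted[3] = brellmamma$um
  sorted[4] = ellmamma$umbr
  sorted[5] = llmamma$umbre
  sorted[6] = lmamma$umbrel
  sorted[7] = ma$umbrellmam
  sorted[8] = mamma$umbrell
  sorted[9] = mbrellmamma$u
  sorted[10] = mma$umbrellma
  sorted[11] = rellmamma$umb
  sorted[12] = umbrellmamma$
sorted[6] = lmamma$umbrel

Answer: lmamma$umbrel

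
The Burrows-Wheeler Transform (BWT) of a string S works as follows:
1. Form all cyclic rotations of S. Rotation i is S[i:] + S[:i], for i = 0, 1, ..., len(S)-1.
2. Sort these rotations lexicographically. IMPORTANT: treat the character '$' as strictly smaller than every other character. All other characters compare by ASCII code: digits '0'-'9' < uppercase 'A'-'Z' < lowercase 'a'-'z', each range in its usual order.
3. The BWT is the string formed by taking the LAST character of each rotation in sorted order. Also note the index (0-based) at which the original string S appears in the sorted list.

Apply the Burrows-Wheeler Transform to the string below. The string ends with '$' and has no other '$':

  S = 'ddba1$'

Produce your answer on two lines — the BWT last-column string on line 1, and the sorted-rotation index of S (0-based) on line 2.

Answer: 1abdd$
5

Derivation:
All 6 rotations (rotation i = S[i:]+S[:i]):
  rot[0] = ddba1$
  rot[1] = dba1$d
  rot[2] = ba1$dd
  rot[3] = a1$ddb
  rot[4] = 1$ddba
  rot[5] = $ddba1
Sorted (with $ < everything):
  sorted[0] = $ddba1  (last char: '1')
  sorted[1] = 1$ddba  (last char: 'a')
  sorted[2] = a1$ddb  (last char: 'b')
  sorted[3] = ba1$dd  (last char: 'd')
  sorted[4] = dba1$d  (last char: 'd')
  sorted[5] = ddba1$  (last char: '$')
Last column: 1abdd$
Original string S is at sorted index 5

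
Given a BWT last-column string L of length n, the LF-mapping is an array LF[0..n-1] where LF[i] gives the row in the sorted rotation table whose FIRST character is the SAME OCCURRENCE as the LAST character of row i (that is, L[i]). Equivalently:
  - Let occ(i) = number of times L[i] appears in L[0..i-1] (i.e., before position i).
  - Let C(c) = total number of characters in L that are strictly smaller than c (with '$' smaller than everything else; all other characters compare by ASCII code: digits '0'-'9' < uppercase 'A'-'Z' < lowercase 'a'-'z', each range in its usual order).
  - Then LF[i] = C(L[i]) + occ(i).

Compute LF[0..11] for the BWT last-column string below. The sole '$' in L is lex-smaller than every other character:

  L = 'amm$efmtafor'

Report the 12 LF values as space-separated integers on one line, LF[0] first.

Char counts: '$':1, 'a':2, 'e':1, 'f':2, 'm':3, 'o':1, 'r':1, 't':1
C (first-col start): C('$')=0, C('a')=1, C('e')=3, C('f')=4, C('m')=6, C('o')=9, C('r')=10, C('t')=11
L[0]='a': occ=0, LF[0]=C('a')+0=1+0=1
L[1]='m': occ=0, LF[1]=C('m')+0=6+0=6
L[2]='m': occ=1, LF[2]=C('m')+1=6+1=7
L[3]='$': occ=0, LF[3]=C('$')+0=0+0=0
L[4]='e': occ=0, LF[4]=C('e')+0=3+0=3
L[5]='f': occ=0, LF[5]=C('f')+0=4+0=4
L[6]='m': occ=2, LF[6]=C('m')+2=6+2=8
L[7]='t': occ=0, LF[7]=C('t')+0=11+0=11
L[8]='a': occ=1, LF[8]=C('a')+1=1+1=2
L[9]='f': occ=1, LF[9]=C('f')+1=4+1=5
L[10]='o': occ=0, LF[10]=C('o')+0=9+0=9
L[11]='r': occ=0, LF[11]=C('r')+0=10+0=10

Answer: 1 6 7 0 3 4 8 11 2 5 9 10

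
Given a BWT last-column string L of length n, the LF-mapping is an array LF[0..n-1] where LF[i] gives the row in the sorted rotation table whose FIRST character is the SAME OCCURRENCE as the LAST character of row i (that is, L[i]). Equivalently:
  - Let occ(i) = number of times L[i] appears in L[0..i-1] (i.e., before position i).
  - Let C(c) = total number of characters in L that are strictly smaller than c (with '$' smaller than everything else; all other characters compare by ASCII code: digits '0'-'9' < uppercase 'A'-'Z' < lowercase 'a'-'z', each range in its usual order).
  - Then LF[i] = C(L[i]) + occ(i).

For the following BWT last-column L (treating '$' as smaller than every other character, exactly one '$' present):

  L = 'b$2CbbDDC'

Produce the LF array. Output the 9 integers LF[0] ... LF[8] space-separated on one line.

Char counts: '$':1, '2':1, 'C':2, 'D':2, 'b':3
C (first-col start): C('$')=0, C('2')=1, C('C')=2, C('D')=4, C('b')=6
L[0]='b': occ=0, LF[0]=C('b')+0=6+0=6
L[1]='$': occ=0, LF[1]=C('$')+0=0+0=0
L[2]='2': occ=0, LF[2]=C('2')+0=1+0=1
L[3]='C': occ=0, LF[3]=C('C')+0=2+0=2
L[4]='b': occ=1, LF[4]=C('b')+1=6+1=7
L[5]='b': occ=2, LF[5]=C('b')+2=6+2=8
L[6]='D': occ=0, LF[6]=C('D')+0=4+0=4
L[7]='D': occ=1, LF[7]=C('D')+1=4+1=5
L[8]='C': occ=1, LF[8]=C('C')+1=2+1=3

Answer: 6 0 1 2 7 8 4 5 3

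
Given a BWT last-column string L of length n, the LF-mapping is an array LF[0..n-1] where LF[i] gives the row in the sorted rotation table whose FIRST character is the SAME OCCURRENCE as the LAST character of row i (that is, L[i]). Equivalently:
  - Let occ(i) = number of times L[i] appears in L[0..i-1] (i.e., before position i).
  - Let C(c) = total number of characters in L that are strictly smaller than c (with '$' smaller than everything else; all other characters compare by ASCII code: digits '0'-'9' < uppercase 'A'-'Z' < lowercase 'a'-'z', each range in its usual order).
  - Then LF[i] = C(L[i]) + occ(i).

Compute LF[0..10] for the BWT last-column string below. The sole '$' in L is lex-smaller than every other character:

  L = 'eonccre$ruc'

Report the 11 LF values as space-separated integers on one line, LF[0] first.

Char counts: '$':1, 'c':3, 'e':2, 'n':1, 'o':1, 'r':2, 'u':1
C (first-col start): C('$')=0, C('c')=1, C('e')=4, C('n')=6, C('o')=7, C('r')=8, C('u')=10
L[0]='e': occ=0, LF[0]=C('e')+0=4+0=4
L[1]='o': occ=0, LF[1]=C('o')+0=7+0=7
L[2]='n': occ=0, LF[2]=C('n')+0=6+0=6
L[3]='c': occ=0, LF[3]=C('c')+0=1+0=1
L[4]='c': occ=1, LF[4]=C('c')+1=1+1=2
L[5]='r': occ=0, LF[5]=C('r')+0=8+0=8
L[6]='e': occ=1, LF[6]=C('e')+1=4+1=5
L[7]='$': occ=0, LF[7]=C('$')+0=0+0=0
L[8]='r': occ=1, LF[8]=C('r')+1=8+1=9
L[9]='u': occ=0, LF[9]=C('u')+0=10+0=10
L[10]='c': occ=2, LF[10]=C('c')+2=1+2=3

Answer: 4 7 6 1 2 8 5 0 9 10 3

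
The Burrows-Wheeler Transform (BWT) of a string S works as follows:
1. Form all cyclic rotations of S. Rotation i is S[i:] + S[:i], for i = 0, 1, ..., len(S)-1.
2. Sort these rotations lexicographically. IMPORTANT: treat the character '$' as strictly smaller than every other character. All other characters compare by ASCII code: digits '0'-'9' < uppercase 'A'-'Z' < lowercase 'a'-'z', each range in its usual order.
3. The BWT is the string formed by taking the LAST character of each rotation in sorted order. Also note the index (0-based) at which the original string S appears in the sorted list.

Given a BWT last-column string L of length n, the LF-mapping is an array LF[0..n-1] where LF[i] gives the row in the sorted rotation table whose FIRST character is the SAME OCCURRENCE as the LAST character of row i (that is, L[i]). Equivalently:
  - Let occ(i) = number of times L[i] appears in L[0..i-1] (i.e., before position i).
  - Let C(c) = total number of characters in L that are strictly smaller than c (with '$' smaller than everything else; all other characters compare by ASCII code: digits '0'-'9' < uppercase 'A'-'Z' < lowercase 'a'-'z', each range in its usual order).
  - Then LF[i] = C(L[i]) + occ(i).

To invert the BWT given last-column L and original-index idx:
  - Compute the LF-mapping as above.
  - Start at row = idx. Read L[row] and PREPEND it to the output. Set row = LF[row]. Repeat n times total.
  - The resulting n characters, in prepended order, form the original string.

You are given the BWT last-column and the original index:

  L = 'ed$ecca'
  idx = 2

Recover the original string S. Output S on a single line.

Answer: cdaece$

Derivation:
LF mapping: 5 4 0 6 2 3 1
Walk LF starting at row 2, prepending L[row]:
  step 1: row=2, L[2]='$', prepend. Next row=LF[2]=0
  step 2: row=0, L[0]='e', prepend. Next row=LF[0]=5
  step 3: row=5, L[5]='c', prepend. Next row=LF[5]=3
  step 4: row=3, L[3]='e', prepend. Next row=LF[3]=6
  step 5: row=6, L[6]='a', prepend. Next row=LF[6]=1
  step 6: row=1, L[1]='d', prepend. Next row=LF[1]=4
  step 7: row=4, L[4]='c', prepend. Next row=LF[4]=2
Reversed output: cdaece$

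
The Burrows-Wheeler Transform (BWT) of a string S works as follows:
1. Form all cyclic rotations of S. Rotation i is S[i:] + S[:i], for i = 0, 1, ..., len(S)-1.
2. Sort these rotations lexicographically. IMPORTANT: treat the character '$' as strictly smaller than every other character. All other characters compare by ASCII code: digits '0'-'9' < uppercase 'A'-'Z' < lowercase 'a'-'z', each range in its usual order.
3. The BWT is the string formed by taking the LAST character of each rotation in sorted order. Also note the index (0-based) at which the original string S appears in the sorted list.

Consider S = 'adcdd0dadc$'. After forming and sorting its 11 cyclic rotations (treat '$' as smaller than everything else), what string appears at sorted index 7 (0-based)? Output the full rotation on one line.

All 11 rotations (rotation i = S[i:]+S[:i]):
  rot[0] = adcdd0dadc$
  rot[1] = dcdd0dadc$a
  rot[2] = cdd0dadc$ad
  rot[3] = dd0dadc$adc
  rot[4] = d0dadc$adcd
  rot[5] = 0dadc$adcdd
  rot[6] = dadc$adcdd0
  rot[7] = adc$adcdd0d
  rot[8] = dc$adcdd0da
  rot[9] = c$adcdd0dad
  rot[10] = $adcdd0dadc
Sorted (with $ < everything):
  sorted[0] = $adcdd0dadc
  sorted[1] = 0dadc$adcdd
  sorted[2] = adc$adcdd0d
  sorted[3] = adcdd0dadc$
  sorted[4] = c$adcdd0dad
  sorted[5] = cdd0dadc$ad
  sorted[6] = d0dadc$adcd
  sorted[7] = dadc$adcdd0
  sorted[8] = dc$adcdd0da
  sorted[9] = dcdd0dadc$a
  sorted[10] = dd0dadc$adc
sorted[7] = dadc$adcdd0

Answer: dadc$adcdd0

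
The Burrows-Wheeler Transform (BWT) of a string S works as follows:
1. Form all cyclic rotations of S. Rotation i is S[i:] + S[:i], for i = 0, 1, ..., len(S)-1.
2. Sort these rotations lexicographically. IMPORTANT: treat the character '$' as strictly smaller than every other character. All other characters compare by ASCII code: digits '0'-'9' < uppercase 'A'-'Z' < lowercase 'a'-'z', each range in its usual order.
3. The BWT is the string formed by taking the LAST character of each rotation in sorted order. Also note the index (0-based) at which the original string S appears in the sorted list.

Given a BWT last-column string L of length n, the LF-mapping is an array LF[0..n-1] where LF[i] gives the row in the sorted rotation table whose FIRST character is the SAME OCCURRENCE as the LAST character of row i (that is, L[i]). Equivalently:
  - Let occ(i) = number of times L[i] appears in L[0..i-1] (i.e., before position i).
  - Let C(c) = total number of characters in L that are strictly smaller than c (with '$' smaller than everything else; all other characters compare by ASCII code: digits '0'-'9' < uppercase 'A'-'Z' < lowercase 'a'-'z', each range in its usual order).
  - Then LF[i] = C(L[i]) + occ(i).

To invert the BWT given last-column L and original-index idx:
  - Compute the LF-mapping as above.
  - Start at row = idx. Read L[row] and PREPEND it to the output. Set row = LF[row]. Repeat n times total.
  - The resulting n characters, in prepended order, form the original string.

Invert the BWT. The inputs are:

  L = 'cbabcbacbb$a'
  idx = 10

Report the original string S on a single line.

Answer: cbaabbacbbc$

Derivation:
LF mapping: 9 4 1 5 10 6 2 11 7 8 0 3
Walk LF starting at row 10, prepending L[row]:
  step 1: row=10, L[10]='$', prepend. Next row=LF[10]=0
  step 2: row=0, L[0]='c', prepend. Next row=LF[0]=9
  step 3: row=9, L[9]='b', prepend. Next row=LF[9]=8
  step 4: row=8, L[8]='b', prepend. Next row=LF[8]=7
  step 5: row=7, L[7]='c', prepend. Next row=LF[7]=11
  step 6: row=11, L[11]='a', prepend. Next row=LF[11]=3
  step 7: row=3, L[3]='b', prepend. Next row=LF[3]=5
  step 8: row=5, L[5]='b', prepend. Next row=LF[5]=6
  step 9: row=6, L[6]='a', prepend. Next row=LF[6]=2
  step 10: row=2, L[2]='a', prepend. Next row=LF[2]=1
  step 11: row=1, L[1]='b', prepend. Next row=LF[1]=4
  step 12: row=4, L[4]='c', prepend. Next row=LF[4]=10
Reversed output: cbaabbacbbc$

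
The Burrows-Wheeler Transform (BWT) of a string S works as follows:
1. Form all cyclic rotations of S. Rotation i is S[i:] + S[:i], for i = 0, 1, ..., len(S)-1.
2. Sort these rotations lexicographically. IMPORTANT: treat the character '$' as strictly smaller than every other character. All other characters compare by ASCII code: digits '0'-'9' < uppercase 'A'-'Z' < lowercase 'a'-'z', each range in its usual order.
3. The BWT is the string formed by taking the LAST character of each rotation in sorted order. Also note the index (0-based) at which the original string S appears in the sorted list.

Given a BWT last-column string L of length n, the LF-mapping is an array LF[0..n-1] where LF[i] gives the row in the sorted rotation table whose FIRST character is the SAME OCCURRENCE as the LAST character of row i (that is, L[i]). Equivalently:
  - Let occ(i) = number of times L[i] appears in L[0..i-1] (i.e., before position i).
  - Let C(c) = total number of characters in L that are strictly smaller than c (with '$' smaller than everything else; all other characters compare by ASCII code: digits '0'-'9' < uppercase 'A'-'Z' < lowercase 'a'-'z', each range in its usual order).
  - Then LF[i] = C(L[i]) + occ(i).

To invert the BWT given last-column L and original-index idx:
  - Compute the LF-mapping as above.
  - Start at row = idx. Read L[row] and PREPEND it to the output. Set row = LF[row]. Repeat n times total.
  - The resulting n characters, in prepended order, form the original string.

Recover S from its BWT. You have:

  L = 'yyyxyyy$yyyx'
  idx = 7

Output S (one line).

LF mapping: 3 4 5 1 6 7 8 0 9 10 11 2
Walk LF starting at row 7, prepending L[row]:
  step 1: row=7, L[7]='$', prepend. Next row=LF[7]=0
  step 2: row=0, L[0]='y', prepend. Next row=LF[0]=3
  step 3: row=3, L[3]='x', prepend. Next row=LF[3]=1
  step 4: row=1, L[1]='y', prepend. Next row=LF[1]=4
  step 5: row=4, L[4]='y', prepend. Next row=LF[4]=6
  step 6: row=6, L[6]='y', prepend. Next row=LF[6]=8
  step 7: row=8, L[8]='y', prepend. Next row=LF[8]=9
  step 8: row=9, L[9]='y', prepend. Next row=LF[9]=10
  step 9: row=10, L[10]='y', prepend. Next row=LF[10]=11
  step 10: row=11, L[11]='x', prepend. Next row=LF[11]=2
  step 11: row=2, L[2]='y', prepend. Next row=LF[2]=5
  step 12: row=5, L[5]='y', prepend. Next row=LF[5]=7
Reversed output: yyxyyyyyyxy$

Answer: yyxyyyyyyxy$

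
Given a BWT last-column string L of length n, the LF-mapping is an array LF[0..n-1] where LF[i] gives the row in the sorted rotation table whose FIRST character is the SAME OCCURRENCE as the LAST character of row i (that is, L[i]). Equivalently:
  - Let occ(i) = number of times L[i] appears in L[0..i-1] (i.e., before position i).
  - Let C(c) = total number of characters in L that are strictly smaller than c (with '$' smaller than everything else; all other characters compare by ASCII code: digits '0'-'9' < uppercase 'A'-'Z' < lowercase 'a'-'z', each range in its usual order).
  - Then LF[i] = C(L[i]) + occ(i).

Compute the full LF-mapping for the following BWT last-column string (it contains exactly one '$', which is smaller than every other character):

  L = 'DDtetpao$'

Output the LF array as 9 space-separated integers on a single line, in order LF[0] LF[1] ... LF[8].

Char counts: '$':1, 'D':2, 'a':1, 'e':1, 'o':1, 'p':1, 't':2
C (first-col start): C('$')=0, C('D')=1, C('a')=3, C('e')=4, C('o')=5, C('p')=6, C('t')=7
L[0]='D': occ=0, LF[0]=C('D')+0=1+0=1
L[1]='D': occ=1, LF[1]=C('D')+1=1+1=2
L[2]='t': occ=0, LF[2]=C('t')+0=7+0=7
L[3]='e': occ=0, LF[3]=C('e')+0=4+0=4
L[4]='t': occ=1, LF[4]=C('t')+1=7+1=8
L[5]='p': occ=0, LF[5]=C('p')+0=6+0=6
L[6]='a': occ=0, LF[6]=C('a')+0=3+0=3
L[7]='o': occ=0, LF[7]=C('o')+0=5+0=5
L[8]='$': occ=0, LF[8]=C('$')+0=0+0=0

Answer: 1 2 7 4 8 6 3 5 0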